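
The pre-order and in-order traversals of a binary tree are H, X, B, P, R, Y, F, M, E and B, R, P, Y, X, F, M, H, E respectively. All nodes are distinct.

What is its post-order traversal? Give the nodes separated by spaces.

R Y P B M F X E H

The first element of pre-order is the root; it splits in-order into left and right subtrees.
Root H: left subtree has 7 nodes {B, R, P, Y, X, F, M}, right has 1 {E}.
  Root X: left subtree has 4 nodes {B, R, P, Y}, right has 2 {F, M}.
    Root B: left subtree has 0 nodes { }, right has 3 {R, P, Y}.
      Root P: left subtree has 1 node {R}, right has 1 {Y}.
    Root F: left subtree has 0 nodes { }, right has 1 {M}.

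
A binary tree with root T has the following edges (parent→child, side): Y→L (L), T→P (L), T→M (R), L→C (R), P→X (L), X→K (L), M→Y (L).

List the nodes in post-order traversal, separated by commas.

Post-order visits the left subtree, then the right subtree, then the node.
At T: go left to P.
  At P: go left to X.
    At X: go left to K.
      K is a leaf — visit K.
    At X: no right child.
    Visit X.
  At P: no right child.
  Visit P.
At T: go right to M.
  At M: go left to Y.
    At Y: go left to L.
      At L: no left child.
      At L: go right to C.
        C is a leaf — visit C.
      Visit L.
    At Y: no right child.
    Visit Y.
  At M: no right child.
  Visit M.
Visit T.

K, X, P, C, L, Y, M, T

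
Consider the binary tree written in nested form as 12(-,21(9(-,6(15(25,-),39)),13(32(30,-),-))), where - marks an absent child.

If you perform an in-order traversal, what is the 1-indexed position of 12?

1

In-order visits the left subtree, then the node, then the right subtree.
At 12: no left child.
Visit 12.
At 12: go right to 21.
  At 21: go left to 9.
    At 9: no left child.
    Visit 9.
    At 9: go right to 6.
      At 6: go left to 15.
        At 15: go left to 25.
          25 is a leaf — visit 25.
        Visit 15.
        At 15: no right child.
      Visit 6.
      At 6: go right to 39.
        39 is a leaf — visit 39.
  Visit 21.
  At 21: go right to 13.
    At 13: go left to 32.
      At 32: go left to 30.
        30 is a leaf — visit 30.
      Visit 32.
      At 32: no right child.
    Visit 13.
    At 13: no right child.
Full in-order sequence: 12, 9, 25, 15, 6, 39, 21, 30, 32, 13.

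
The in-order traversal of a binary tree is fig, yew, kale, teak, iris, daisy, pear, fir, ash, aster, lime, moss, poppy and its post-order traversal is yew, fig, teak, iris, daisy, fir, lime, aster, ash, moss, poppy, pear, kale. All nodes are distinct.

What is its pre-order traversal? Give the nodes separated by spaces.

The last element of post-order is the root; it splits in-order into left and right subtrees.
Root kale: left subtree has 2 nodes {fig, yew}, right has 10 {teak, iris, daisy, pear, fir, ash, aster, lime, moss, poppy}.
  Root fig: left subtree has 0 nodes { }, right has 1 {yew}.
  Root pear: left subtree has 3 nodes {teak, iris, daisy}, right has 6 {fir, ash, aster, lime, moss, poppy}.
    Root daisy: left subtree has 2 nodes {teak, iris}, right has 0 { }.
      Root iris: left subtree has 1 node {teak}, right has 0 { }.
    Root poppy: left subtree has 5 nodes {fir, ash, aster, lime, moss}, right has 0 { }.
      Root moss: left subtree has 4 nodes {fir, ash, aster, lime}, right has 0 { }.
        Root ash: left subtree has 1 node {fir}, right has 2 {aster, lime}.
          Root aster: left subtree has 0 nodes { }, right has 1 {lime}.

kale fig yew pear daisy iris teak poppy moss ash fir aster lime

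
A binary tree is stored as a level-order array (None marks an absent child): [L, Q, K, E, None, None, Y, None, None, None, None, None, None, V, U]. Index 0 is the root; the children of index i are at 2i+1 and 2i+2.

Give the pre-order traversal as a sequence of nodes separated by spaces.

Pre-order visits the node, then its left subtree, then its right subtree.
Visit L.
At L: go left to Q.
  Visit Q.
  At Q: go left to E.
    E is a leaf — visit E.
  At Q: no right child.
At L: go right to K.
  Visit K.
  At K: no left child.
  At K: go right to Y.
    Visit Y.
    At Y: go left to V.
      V is a leaf — visit V.
    At Y: go right to U.
      U is a leaf — visit U.

L Q E K Y V U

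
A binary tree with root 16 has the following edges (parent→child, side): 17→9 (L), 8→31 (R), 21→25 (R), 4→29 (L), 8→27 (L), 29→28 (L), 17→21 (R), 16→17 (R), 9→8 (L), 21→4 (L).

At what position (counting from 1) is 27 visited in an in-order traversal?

2

In-order visits the left subtree, then the node, then the right subtree.
At 16: no left child.
Visit 16.
At 16: go right to 17.
  At 17: go left to 9.
    At 9: go left to 8.
      At 8: go left to 27.
        27 is a leaf — visit 27.
      Visit 8.
      At 8: go right to 31.
        31 is a leaf — visit 31.
    Visit 9.
    At 9: no right child.
  Visit 17.
  At 17: go right to 21.
    At 21: go left to 4.
      At 4: go left to 29.
        At 29: go left to 28.
          28 is a leaf — visit 28.
        Visit 29.
        At 29: no right child.
      Visit 4.
      At 4: no right child.
    Visit 21.
    At 21: go right to 25.
      25 is a leaf — visit 25.
Full in-order sequence: 16, 27, 8, 31, 9, 17, 28, 29, 4, 21, 25.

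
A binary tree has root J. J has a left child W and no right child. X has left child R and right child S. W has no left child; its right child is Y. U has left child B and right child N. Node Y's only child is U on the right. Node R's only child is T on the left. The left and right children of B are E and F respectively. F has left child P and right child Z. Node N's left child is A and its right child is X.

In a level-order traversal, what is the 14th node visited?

Level-order visits nodes level by level from the root, left to right within each level.
Level 0: J
Level 1: W
Level 2: Y
Level 3: U
Level 4: B, N
Level 5: E, F, A, X
Level 6: P, Z, R, S
Level 7: T
Full level-order sequence: J, W, Y, U, B, N, E, F, A, X, P, Z, R, S, T.

S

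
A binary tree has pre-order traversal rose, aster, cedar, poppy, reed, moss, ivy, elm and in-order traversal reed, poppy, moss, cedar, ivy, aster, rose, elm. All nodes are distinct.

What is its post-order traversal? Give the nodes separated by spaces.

reed moss poppy ivy cedar aster elm rose

The first element of pre-order is the root; it splits in-order into left and right subtrees.
Root rose: left subtree has 6 nodes {reed, poppy, moss, cedar, ivy, aster}, right has 1 {elm}.
  Root aster: left subtree has 5 nodes {reed, poppy, moss, cedar, ivy}, right has 0 { }.
    Root cedar: left subtree has 3 nodes {reed, poppy, moss}, right has 1 {ivy}.
      Root poppy: left subtree has 1 node {reed}, right has 1 {moss}.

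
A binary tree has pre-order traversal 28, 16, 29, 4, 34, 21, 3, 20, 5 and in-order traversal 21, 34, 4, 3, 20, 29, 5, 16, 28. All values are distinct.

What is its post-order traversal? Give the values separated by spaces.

The first element of pre-order is the root; it splits in-order into left and right subtrees.
Root 28: left subtree has 8 nodes {21, 34, 4, 3, 20, 29, 5, 16}, right has 0 { }.
  Root 16: left subtree has 7 nodes {21, 34, 4, 3, 20, 29, 5}, right has 0 { }.
    Root 29: left subtree has 5 nodes {21, 34, 4, 3, 20}, right has 1 {5}.
      Root 4: left subtree has 2 nodes {21, 34}, right has 2 {3, 20}.
        Root 34: left subtree has 1 node {21}, right has 0 { }.
        Root 3: left subtree has 0 nodes { }, right has 1 {20}.

21 34 20 3 4 5 29 16 28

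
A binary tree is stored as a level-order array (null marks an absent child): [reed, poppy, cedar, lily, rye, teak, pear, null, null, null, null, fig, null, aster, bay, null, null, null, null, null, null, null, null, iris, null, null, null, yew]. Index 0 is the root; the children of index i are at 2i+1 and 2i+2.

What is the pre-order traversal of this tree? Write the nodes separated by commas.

reed, poppy, lily, rye, cedar, teak, fig, iris, pear, aster, yew, bay

Pre-order visits the node, then its left subtree, then its right subtree.
Visit reed.
At reed: go left to poppy.
  Visit poppy.
  At poppy: go left to lily.
    lily is a leaf — visit lily.
  At poppy: go right to rye.
    rye is a leaf — visit rye.
At reed: go right to cedar.
  Visit cedar.
  At cedar: go left to teak.
    Visit teak.
    At teak: go left to fig.
      Visit fig.
      At fig: go left to iris.
        iris is a leaf — visit iris.
      At fig: no right child.
    At teak: no right child.
  At cedar: go right to pear.
    Visit pear.
    At pear: go left to aster.
      Visit aster.
      At aster: go left to yew.
        yew is a leaf — visit yew.
      At aster: no right child.
    At pear: go right to bay.
      bay is a leaf — visit bay.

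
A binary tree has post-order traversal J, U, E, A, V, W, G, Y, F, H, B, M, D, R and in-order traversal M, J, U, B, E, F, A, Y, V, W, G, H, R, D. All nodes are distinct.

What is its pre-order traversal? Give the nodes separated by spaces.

The last element of post-order is the root; it splits in-order into left and right subtrees.
Root R: left subtree has 12 nodes {M, J, U, B, E, F, A, Y, V, W, G, H}, right has 1 {D}.
  Root M: left subtree has 0 nodes { }, right has 11 {J, U, B, E, F, A, Y, V, W, G, H}.
    Root B: left subtree has 2 nodes {J, U}, right has 8 {E, F, A, Y, V, W, G, H}.
      Root U: left subtree has 1 node {J}, right has 0 { }.
      Root H: left subtree has 7 nodes {E, F, A, Y, V, W, G}, right has 0 { }.
        Root F: left subtree has 1 node {E}, right has 5 {A, Y, V, W, G}.
          Root Y: left subtree has 1 node {A}, right has 3 {V, W, G}.
            Root G: left subtree has 2 nodes {V, W}, right has 0 { }.
              Root W: left subtree has 1 node {V}, right has 0 { }.

R M B U J H F E Y A G W V D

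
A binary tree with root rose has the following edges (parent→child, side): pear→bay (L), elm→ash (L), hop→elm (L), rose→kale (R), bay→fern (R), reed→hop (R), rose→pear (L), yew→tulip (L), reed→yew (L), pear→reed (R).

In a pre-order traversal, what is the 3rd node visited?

bay

Pre-order visits the node, then its left subtree, then its right subtree.
Visit rose.
At rose: go left to pear.
  Visit pear.
  At pear: go left to bay.
    Visit bay.
    At bay: no left child.
    At bay: go right to fern.
      fern is a leaf — visit fern.
  At pear: go right to reed.
    Visit reed.
    At reed: go left to yew.
      Visit yew.
      At yew: go left to tulip.
        tulip is a leaf — visit tulip.
      At yew: no right child.
    At reed: go right to hop.
      Visit hop.
      At hop: go left to elm.
        Visit elm.
        At elm: go left to ash.
          ash is a leaf — visit ash.
        At elm: no right child.
      At hop: no right child.
At rose: go right to kale.
  kale is a leaf — visit kale.
Full pre-order sequence: rose, pear, bay, fern, reed, yew, tulip, hop, elm, ash, kale.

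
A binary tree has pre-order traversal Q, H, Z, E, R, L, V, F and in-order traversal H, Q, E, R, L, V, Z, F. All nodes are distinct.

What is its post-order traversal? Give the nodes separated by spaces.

The first element of pre-order is the root; it splits in-order into left and right subtrees.
Root Q: left subtree has 1 node {H}, right has 6 {E, R, L, V, Z, F}.
  Root Z: left subtree has 4 nodes {E, R, L, V}, right has 1 {F}.
    Root E: left subtree has 0 nodes { }, right has 3 {R, L, V}.
      Root R: left subtree has 0 nodes { }, right has 2 {L, V}.
        Root L: left subtree has 0 nodes { }, right has 1 {V}.

H V L R E F Z Q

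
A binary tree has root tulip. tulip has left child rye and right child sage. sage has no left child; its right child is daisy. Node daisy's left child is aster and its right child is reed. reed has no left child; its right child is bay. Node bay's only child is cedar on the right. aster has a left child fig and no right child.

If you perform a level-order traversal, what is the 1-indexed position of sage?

3

Level-order visits nodes level by level from the root, left to right within each level.
Level 0: tulip
Level 1: rye, sage
Level 2: daisy
Level 3: aster, reed
Level 4: fig, bay
Level 5: cedar
Full level-order sequence: tulip, rye, sage, daisy, aster, reed, fig, bay, cedar.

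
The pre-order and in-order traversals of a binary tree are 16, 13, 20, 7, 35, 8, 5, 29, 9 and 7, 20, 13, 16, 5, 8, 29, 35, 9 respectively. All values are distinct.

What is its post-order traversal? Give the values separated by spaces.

The first element of pre-order is the root; it splits in-order into left and right subtrees.
Root 16: left subtree has 3 nodes {7, 20, 13}, right has 5 {5, 8, 29, 35, 9}.
  Root 13: left subtree has 2 nodes {7, 20}, right has 0 { }.
    Root 20: left subtree has 1 node {7}, right has 0 { }.
  Root 35: left subtree has 3 nodes {5, 8, 29}, right has 1 {9}.
    Root 8: left subtree has 1 node {5}, right has 1 {29}.

7 20 13 5 29 8 9 35 16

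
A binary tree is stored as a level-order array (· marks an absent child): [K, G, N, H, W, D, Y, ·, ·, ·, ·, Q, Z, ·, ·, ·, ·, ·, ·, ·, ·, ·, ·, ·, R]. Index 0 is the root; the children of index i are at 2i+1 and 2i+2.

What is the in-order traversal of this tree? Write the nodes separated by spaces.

H G W K Q R D Z N Y

In-order visits the left subtree, then the node, then the right subtree.
At K: go left to G.
  At G: go left to H.
    H is a leaf — visit H.
  Visit G.
  At G: go right to W.
    W is a leaf — visit W.
Visit K.
At K: go right to N.
  At N: go left to D.
    At D: go left to Q.
      At Q: no left child.
      Visit Q.
      At Q: go right to R.
        R is a leaf — visit R.
    Visit D.
    At D: go right to Z.
      Z is a leaf — visit Z.
  Visit N.
  At N: go right to Y.
    Y is a leaf — visit Y.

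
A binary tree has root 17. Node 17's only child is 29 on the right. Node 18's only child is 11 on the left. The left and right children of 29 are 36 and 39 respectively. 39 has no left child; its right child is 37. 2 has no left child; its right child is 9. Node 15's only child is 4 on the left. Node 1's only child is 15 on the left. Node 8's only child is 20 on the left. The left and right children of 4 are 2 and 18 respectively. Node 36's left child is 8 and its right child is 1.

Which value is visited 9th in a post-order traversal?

1

Post-order visits the left subtree, then the right subtree, then the node.
At 17: no left child.
At 17: go right to 29.
  At 29: go left to 36.
    At 36: go left to 8.
      At 8: go left to 20.
        20 is a leaf — visit 20.
      At 8: no right child.
      Visit 8.
    At 36: go right to 1.
      At 1: go left to 15.
        At 15: go left to 4.
          At 4: go left to 2.
            At 2: no left child.
            At 2: go right to 9.
              9 is a leaf — visit 9.
            Visit 2.
          At 4: go right to 18.
            At 18: go left to 11.
              11 is a leaf — visit 11.
            At 18: no right child.
            Visit 18.
          Visit 4.
        At 15: no right child.
        Visit 15.
      At 1: no right child.
      Visit 1.
    Visit 36.
  At 29: go right to 39.
    At 39: no left child.
    At 39: go right to 37.
      37 is a leaf — visit 37.
    Visit 39.
  Visit 29.
Visit 17.
Full post-order sequence: 20, 8, 9, 2, 11, 18, 4, 15, 1, 36, 37, 39, 29, 17.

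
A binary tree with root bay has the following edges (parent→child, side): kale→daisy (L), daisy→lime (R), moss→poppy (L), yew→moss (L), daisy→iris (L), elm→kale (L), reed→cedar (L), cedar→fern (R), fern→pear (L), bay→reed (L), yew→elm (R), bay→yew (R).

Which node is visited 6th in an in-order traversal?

In-order visits the left subtree, then the node, then the right subtree.
At bay: go left to reed.
  At reed: go left to cedar.
    At cedar: no left child.
    Visit cedar.
    At cedar: go right to fern.
      At fern: go left to pear.
        pear is a leaf — visit pear.
      Visit fern.
      At fern: no right child.
  Visit reed.
  At reed: no right child.
Visit bay.
At bay: go right to yew.
  At yew: go left to moss.
    At moss: go left to poppy.
      poppy is a leaf — visit poppy.
    Visit moss.
    At moss: no right child.
  Visit yew.
  At yew: go right to elm.
    At elm: go left to kale.
      At kale: go left to daisy.
        At daisy: go left to iris.
          iris is a leaf — visit iris.
        Visit daisy.
        At daisy: go right to lime.
          lime is a leaf — visit lime.
      Visit kale.
      At kale: no right child.
    Visit elm.
    At elm: no right child.
Full in-order sequence: cedar, pear, fern, reed, bay, poppy, moss, yew, iris, daisy, lime, kale, elm.

poppy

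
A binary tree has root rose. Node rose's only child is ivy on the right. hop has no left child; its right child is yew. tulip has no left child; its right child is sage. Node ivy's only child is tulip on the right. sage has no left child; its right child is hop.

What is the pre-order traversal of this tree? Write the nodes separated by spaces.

Pre-order visits the node, then its left subtree, then its right subtree.
Visit rose.
At rose: no left child.
At rose: go right to ivy.
  Visit ivy.
  At ivy: no left child.
  At ivy: go right to tulip.
    Visit tulip.
    At tulip: no left child.
    At tulip: go right to sage.
      Visit sage.
      At sage: no left child.
      At sage: go right to hop.
        Visit hop.
        At hop: no left child.
        At hop: go right to yew.
          yew is a leaf — visit yew.

rose ivy tulip sage hop yew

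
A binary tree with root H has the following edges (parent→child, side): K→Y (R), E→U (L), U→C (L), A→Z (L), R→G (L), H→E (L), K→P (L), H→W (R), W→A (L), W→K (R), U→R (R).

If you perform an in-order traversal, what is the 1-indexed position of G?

In-order visits the left subtree, then the node, then the right subtree.
At H: go left to E.
  At E: go left to U.
    At U: go left to C.
      C is a leaf — visit C.
    Visit U.
    At U: go right to R.
      At R: go left to G.
        G is a leaf — visit G.
      Visit R.
      At R: no right child.
  Visit E.
  At E: no right child.
Visit H.
At H: go right to W.
  At W: go left to A.
    At A: go left to Z.
      Z is a leaf — visit Z.
    Visit A.
    At A: no right child.
  Visit W.
  At W: go right to K.
    At K: go left to P.
      P is a leaf — visit P.
    Visit K.
    At K: go right to Y.
      Y is a leaf — visit Y.
Full in-order sequence: C, U, G, R, E, H, Z, A, W, P, K, Y.

3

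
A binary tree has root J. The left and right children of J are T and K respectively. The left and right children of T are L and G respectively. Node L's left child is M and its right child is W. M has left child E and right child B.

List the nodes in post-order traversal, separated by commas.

Post-order visits the left subtree, then the right subtree, then the node.
At J: go left to T.
  At T: go left to L.
    At L: go left to M.
      At M: go left to E.
        E is a leaf — visit E.
      At M: go right to B.
        B is a leaf — visit B.
      Visit M.
    At L: go right to W.
      W is a leaf — visit W.
    Visit L.
  At T: go right to G.
    G is a leaf — visit G.
  Visit T.
At J: go right to K.
  K is a leaf — visit K.
Visit J.

E, B, M, W, L, G, T, K, J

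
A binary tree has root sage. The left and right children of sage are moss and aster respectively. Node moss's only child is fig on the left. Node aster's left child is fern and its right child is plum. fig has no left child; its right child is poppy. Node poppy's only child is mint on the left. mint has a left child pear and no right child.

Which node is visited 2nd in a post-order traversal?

mint

Post-order visits the left subtree, then the right subtree, then the node.
At sage: go left to moss.
  At moss: go left to fig.
    At fig: no left child.
    At fig: go right to poppy.
      At poppy: go left to mint.
        At mint: go left to pear.
          pear is a leaf — visit pear.
        At mint: no right child.
        Visit mint.
      At poppy: no right child.
      Visit poppy.
    Visit fig.
  At moss: no right child.
  Visit moss.
At sage: go right to aster.
  At aster: go left to fern.
    fern is a leaf — visit fern.
  At aster: go right to plum.
    plum is a leaf — visit plum.
  Visit aster.
Visit sage.
Full post-order sequence: pear, mint, poppy, fig, moss, fern, plum, aster, sage.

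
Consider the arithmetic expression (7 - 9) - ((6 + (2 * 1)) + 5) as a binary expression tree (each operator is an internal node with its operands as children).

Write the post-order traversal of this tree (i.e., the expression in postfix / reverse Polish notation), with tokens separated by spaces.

Post-order on an expression tree gives postfix notation: for each operator, emit left operand, right operand, then the operator.

7 9 - 6 2 1 * + 5 + -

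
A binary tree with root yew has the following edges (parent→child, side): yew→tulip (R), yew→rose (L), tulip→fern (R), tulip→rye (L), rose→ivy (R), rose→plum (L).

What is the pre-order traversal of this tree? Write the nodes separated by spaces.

Pre-order visits the node, then its left subtree, then its right subtree.
Visit yew.
At yew: go left to rose.
  Visit rose.
  At rose: go left to plum.
    plum is a leaf — visit plum.
  At rose: go right to ivy.
    ivy is a leaf — visit ivy.
At yew: go right to tulip.
  Visit tulip.
  At tulip: go left to rye.
    rye is a leaf — visit rye.
  At tulip: go right to fern.
    fern is a leaf — visit fern.

yew rose plum ivy tulip rye fern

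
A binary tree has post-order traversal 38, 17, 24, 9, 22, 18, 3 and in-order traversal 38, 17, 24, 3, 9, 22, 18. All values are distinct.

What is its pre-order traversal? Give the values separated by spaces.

3 24 17 38 18 22 9

The last element of post-order is the root; it splits in-order into left and right subtrees.
Root 3: left subtree has 3 nodes {38, 17, 24}, right has 3 {9, 22, 18}.
  Root 24: left subtree has 2 nodes {38, 17}, right has 0 { }.
    Root 17: left subtree has 1 node {38}, right has 0 { }.
  Root 18: left subtree has 2 nodes {9, 22}, right has 0 { }.
    Root 22: left subtree has 1 node {9}, right has 0 { }.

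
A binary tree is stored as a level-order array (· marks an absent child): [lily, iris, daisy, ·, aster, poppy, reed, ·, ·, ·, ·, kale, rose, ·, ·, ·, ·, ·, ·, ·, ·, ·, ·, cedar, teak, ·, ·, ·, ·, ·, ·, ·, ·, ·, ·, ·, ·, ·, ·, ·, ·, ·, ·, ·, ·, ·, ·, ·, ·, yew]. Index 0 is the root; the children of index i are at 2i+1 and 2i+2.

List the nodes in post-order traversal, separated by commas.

Post-order visits the left subtree, then the right subtree, then the node.
At lily: go left to iris.
  At iris: no left child.
  At iris: go right to aster.
    aster is a leaf — visit aster.
  Visit iris.
At lily: go right to daisy.
  At daisy: go left to poppy.
    At poppy: go left to kale.
      At kale: go left to cedar.
        cedar is a leaf — visit cedar.
      At kale: go right to teak.
        At teak: go left to yew.
          yew is a leaf — visit yew.
        At teak: no right child.
        Visit teak.
      Visit kale.
    At poppy: go right to rose.
      rose is a leaf — visit rose.
    Visit poppy.
  At daisy: go right to reed.
    reed is a leaf — visit reed.
  Visit daisy.
Visit lily.

aster, iris, cedar, yew, teak, kale, rose, poppy, reed, daisy, lily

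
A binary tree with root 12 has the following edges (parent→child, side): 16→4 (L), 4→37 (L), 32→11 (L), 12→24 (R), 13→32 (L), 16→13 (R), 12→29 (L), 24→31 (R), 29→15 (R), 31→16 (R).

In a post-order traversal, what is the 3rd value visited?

Post-order visits the left subtree, then the right subtree, then the node.
At 12: go left to 29.
  At 29: no left child.
  At 29: go right to 15.
    15 is a leaf — visit 15.
  Visit 29.
At 12: go right to 24.
  At 24: no left child.
  At 24: go right to 31.
    At 31: no left child.
    At 31: go right to 16.
      At 16: go left to 4.
        At 4: go left to 37.
          37 is a leaf — visit 37.
        At 4: no right child.
        Visit 4.
      At 16: go right to 13.
        At 13: go left to 32.
          At 32: go left to 11.
            11 is a leaf — visit 11.
          At 32: no right child.
          Visit 32.
        At 13: no right child.
        Visit 13.
      Visit 16.
    Visit 31.
  Visit 24.
Visit 12.
Full post-order sequence: 15, 29, 37, 4, 11, 32, 13, 16, 31, 24, 12.

37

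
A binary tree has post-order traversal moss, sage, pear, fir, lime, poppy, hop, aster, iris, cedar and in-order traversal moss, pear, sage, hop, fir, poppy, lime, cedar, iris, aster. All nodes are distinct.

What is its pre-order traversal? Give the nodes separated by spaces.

cedar hop pear moss sage poppy fir lime iris aster

The last element of post-order is the root; it splits in-order into left and right subtrees.
Root cedar: left subtree has 7 nodes {moss, pear, sage, hop, fir, poppy, lime}, right has 2 {iris, aster}.
  Root hop: left subtree has 3 nodes {moss, pear, sage}, right has 3 {fir, poppy, lime}.
    Root pear: left subtree has 1 node {moss}, right has 1 {sage}.
    Root poppy: left subtree has 1 node {fir}, right has 1 {lime}.
  Root iris: left subtree has 0 nodes { }, right has 1 {aster}.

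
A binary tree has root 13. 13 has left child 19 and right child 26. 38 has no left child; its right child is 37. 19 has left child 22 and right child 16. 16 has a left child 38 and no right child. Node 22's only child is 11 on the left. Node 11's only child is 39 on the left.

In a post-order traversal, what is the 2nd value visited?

11

Post-order visits the left subtree, then the right subtree, then the node.
At 13: go left to 19.
  At 19: go left to 22.
    At 22: go left to 11.
      At 11: go left to 39.
        39 is a leaf — visit 39.
      At 11: no right child.
      Visit 11.
    At 22: no right child.
    Visit 22.
  At 19: go right to 16.
    At 16: go left to 38.
      At 38: no left child.
      At 38: go right to 37.
        37 is a leaf — visit 37.
      Visit 38.
    At 16: no right child.
    Visit 16.
  Visit 19.
At 13: go right to 26.
  26 is a leaf — visit 26.
Visit 13.
Full post-order sequence: 39, 11, 22, 37, 38, 16, 19, 26, 13.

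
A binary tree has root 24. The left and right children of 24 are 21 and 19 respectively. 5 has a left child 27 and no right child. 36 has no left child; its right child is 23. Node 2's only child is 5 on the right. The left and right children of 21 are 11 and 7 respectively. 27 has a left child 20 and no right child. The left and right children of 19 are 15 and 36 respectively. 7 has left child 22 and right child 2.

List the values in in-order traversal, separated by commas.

In-order visits the left subtree, then the node, then the right subtree.
At 24: go left to 21.
  At 21: go left to 11.
    11 is a leaf — visit 11.
  Visit 21.
  At 21: go right to 7.
    At 7: go left to 22.
      22 is a leaf — visit 22.
    Visit 7.
    At 7: go right to 2.
      At 2: no left child.
      Visit 2.
      At 2: go right to 5.
        At 5: go left to 27.
          At 27: go left to 20.
            20 is a leaf — visit 20.
          Visit 27.
          At 27: no right child.
        Visit 5.
        At 5: no right child.
Visit 24.
At 24: go right to 19.
  At 19: go left to 15.
    15 is a leaf — visit 15.
  Visit 19.
  At 19: go right to 36.
    At 36: no left child.
    Visit 36.
    At 36: go right to 23.
      23 is a leaf — visit 23.

11, 21, 22, 7, 2, 20, 27, 5, 24, 15, 19, 36, 23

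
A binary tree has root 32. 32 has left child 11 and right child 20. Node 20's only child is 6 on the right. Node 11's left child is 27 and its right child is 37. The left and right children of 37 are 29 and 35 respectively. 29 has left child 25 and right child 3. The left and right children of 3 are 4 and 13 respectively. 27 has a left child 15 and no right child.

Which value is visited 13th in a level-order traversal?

Level-order visits nodes level by level from the root, left to right within each level.
Level 0: 32
Level 1: 11, 20
Level 2: 27, 37, 6
Level 3: 15, 29, 35
Level 4: 25, 3
Level 5: 4, 13
Full level-order sequence: 32, 11, 20, 27, 37, 6, 15, 29, 35, 25, 3, 4, 13.

13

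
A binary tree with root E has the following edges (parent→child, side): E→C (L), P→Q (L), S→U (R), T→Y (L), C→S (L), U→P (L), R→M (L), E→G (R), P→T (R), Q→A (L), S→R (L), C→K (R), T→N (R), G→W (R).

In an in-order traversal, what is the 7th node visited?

Y

In-order visits the left subtree, then the node, then the right subtree.
At E: go left to C.
  At C: go left to S.
    At S: go left to R.
      At R: go left to M.
        M is a leaf — visit M.
      Visit R.
      At R: no right child.
    Visit S.
    At S: go right to U.
      At U: go left to P.
        At P: go left to Q.
          At Q: go left to A.
            A is a leaf — visit A.
          Visit Q.
          At Q: no right child.
        Visit P.
        At P: go right to T.
          At T: go left to Y.
            Y is a leaf — visit Y.
          Visit T.
          At T: go right to N.
            N is a leaf — visit N.
      Visit U.
      At U: no right child.
  Visit C.
  At C: go right to K.
    K is a leaf — visit K.
Visit E.
At E: go right to G.
  At G: no left child.
  Visit G.
  At G: go right to W.
    W is a leaf — visit W.
Full in-order sequence: M, R, S, A, Q, P, Y, T, N, U, C, K, E, G, W.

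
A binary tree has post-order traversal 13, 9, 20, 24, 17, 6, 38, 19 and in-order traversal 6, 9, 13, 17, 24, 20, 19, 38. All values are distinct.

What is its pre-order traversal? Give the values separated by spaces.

19 6 17 9 13 24 20 38

The last element of post-order is the root; it splits in-order into left and right subtrees.
Root 19: left subtree has 6 nodes {6, 9, 13, 17, 24, 20}, right has 1 {38}.
  Root 6: left subtree has 0 nodes { }, right has 5 {9, 13, 17, 24, 20}.
    Root 17: left subtree has 2 nodes {9, 13}, right has 2 {24, 20}.
      Root 9: left subtree has 0 nodes { }, right has 1 {13}.
      Root 24: left subtree has 0 nodes { }, right has 1 {20}.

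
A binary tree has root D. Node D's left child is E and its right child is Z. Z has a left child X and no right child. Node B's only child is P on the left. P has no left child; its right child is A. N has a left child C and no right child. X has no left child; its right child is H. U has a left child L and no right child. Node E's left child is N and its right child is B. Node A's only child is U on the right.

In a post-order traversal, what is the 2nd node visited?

N

Post-order visits the left subtree, then the right subtree, then the node.
At D: go left to E.
  At E: go left to N.
    At N: go left to C.
      C is a leaf — visit C.
    At N: no right child.
    Visit N.
  At E: go right to B.
    At B: go left to P.
      At P: no left child.
      At P: go right to A.
        At A: no left child.
        At A: go right to U.
          At U: go left to L.
            L is a leaf — visit L.
          At U: no right child.
          Visit U.
        Visit A.
      Visit P.
    At B: no right child.
    Visit B.
  Visit E.
At D: go right to Z.
  At Z: go left to X.
    At X: no left child.
    At X: go right to H.
      H is a leaf — visit H.
    Visit X.
  At Z: no right child.
  Visit Z.
Visit D.
Full post-order sequence: C, N, L, U, A, P, B, E, H, X, Z, D.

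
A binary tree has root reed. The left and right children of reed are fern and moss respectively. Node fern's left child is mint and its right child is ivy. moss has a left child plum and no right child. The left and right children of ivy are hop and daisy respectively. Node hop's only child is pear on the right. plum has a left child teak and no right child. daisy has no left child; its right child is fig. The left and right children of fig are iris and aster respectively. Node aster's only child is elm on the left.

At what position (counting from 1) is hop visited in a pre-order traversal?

Pre-order visits the node, then its left subtree, then its right subtree.
Visit reed.
At reed: go left to fern.
  Visit fern.
  At fern: go left to mint.
    mint is a leaf — visit mint.
  At fern: go right to ivy.
    Visit ivy.
    At ivy: go left to hop.
      Visit hop.
      At hop: no left child.
      At hop: go right to pear.
        pear is a leaf — visit pear.
    At ivy: go right to daisy.
      Visit daisy.
      At daisy: no left child.
      At daisy: go right to fig.
        Visit fig.
        At fig: go left to iris.
          iris is a leaf — visit iris.
        At fig: go right to aster.
          Visit aster.
          At aster: go left to elm.
            elm is a leaf — visit elm.
          At aster: no right child.
At reed: go right to moss.
  Visit moss.
  At moss: go left to plum.
    Visit plum.
    At plum: go left to teak.
      teak is a leaf — visit teak.
    At plum: no right child.
  At moss: no right child.
Full pre-order sequence: reed, fern, mint, ivy, hop, pear, daisy, fig, iris, aster, elm, moss, plum, teak.

5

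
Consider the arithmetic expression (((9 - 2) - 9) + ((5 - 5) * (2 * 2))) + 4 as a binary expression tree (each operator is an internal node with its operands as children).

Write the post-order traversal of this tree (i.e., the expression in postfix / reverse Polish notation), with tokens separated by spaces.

9 2 - 9 - 5 5 - 2 2 * * + 4 +

Post-order on an expression tree gives postfix notation: for each operator, emit left operand, right operand, then the operator.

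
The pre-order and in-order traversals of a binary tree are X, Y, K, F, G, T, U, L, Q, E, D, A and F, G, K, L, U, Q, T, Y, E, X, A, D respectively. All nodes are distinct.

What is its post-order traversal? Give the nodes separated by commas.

G, F, L, Q, U, T, K, E, Y, A, D, X

The first element of pre-order is the root; it splits in-order into left and right subtrees.
Root X: left subtree has 9 nodes {F, G, K, L, U, Q, T, Y, E}, right has 2 {A, D}.
  Root Y: left subtree has 7 nodes {F, G, K, L, U, Q, T}, right has 1 {E}.
    Root K: left subtree has 2 nodes {F, G}, right has 4 {L, U, Q, T}.
      Root F: left subtree has 0 nodes { }, right has 1 {G}.
      Root T: left subtree has 3 nodes {L, U, Q}, right has 0 { }.
        Root U: left subtree has 1 node {L}, right has 1 {Q}.
  Root D: left subtree has 1 node {A}, right has 0 { }.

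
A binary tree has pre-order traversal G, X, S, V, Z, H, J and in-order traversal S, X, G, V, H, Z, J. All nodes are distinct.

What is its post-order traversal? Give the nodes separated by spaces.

The first element of pre-order is the root; it splits in-order into left and right subtrees.
Root G: left subtree has 2 nodes {S, X}, right has 4 {V, H, Z, J}.
  Root X: left subtree has 1 node {S}, right has 0 { }.
  Root V: left subtree has 0 nodes { }, right has 3 {H, Z, J}.
    Root Z: left subtree has 1 node {H}, right has 1 {J}.

S X H J Z V G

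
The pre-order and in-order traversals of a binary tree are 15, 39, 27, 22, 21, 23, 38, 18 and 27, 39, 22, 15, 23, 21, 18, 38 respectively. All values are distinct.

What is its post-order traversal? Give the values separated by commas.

27, 22, 39, 23, 18, 38, 21, 15

The first element of pre-order is the root; it splits in-order into left and right subtrees.
Root 15: left subtree has 3 nodes {27, 39, 22}, right has 4 {23, 21, 18, 38}.
  Root 39: left subtree has 1 node {27}, right has 1 {22}.
  Root 21: left subtree has 1 node {23}, right has 2 {18, 38}.
    Root 38: left subtree has 1 node {18}, right has 0 { }.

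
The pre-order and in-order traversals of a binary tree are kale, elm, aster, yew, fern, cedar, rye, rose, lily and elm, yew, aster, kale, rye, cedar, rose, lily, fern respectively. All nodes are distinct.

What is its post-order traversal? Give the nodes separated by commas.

yew, aster, elm, rye, lily, rose, cedar, fern, kale

The first element of pre-order is the root; it splits in-order into left and right subtrees.
Root kale: left subtree has 3 nodes {elm, yew, aster}, right has 5 {rye, cedar, rose, lily, fern}.
  Root elm: left subtree has 0 nodes { }, right has 2 {yew, aster}.
    Root aster: left subtree has 1 node {yew}, right has 0 { }.
  Root fern: left subtree has 4 nodes {rye, cedar, rose, lily}, right has 0 { }.
    Root cedar: left subtree has 1 node {rye}, right has 2 {rose, lily}.
      Root rose: left subtree has 0 nodes { }, right has 1 {lily}.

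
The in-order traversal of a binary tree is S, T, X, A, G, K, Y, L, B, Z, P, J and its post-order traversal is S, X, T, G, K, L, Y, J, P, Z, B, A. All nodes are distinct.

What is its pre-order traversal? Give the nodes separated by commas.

A, T, S, X, B, Y, K, G, L, Z, P, J

The last element of post-order is the root; it splits in-order into left and right subtrees.
Root A: left subtree has 3 nodes {S, T, X}, right has 8 {G, K, Y, L, B, Z, P, J}.
  Root T: left subtree has 1 node {S}, right has 1 {X}.
  Root B: left subtree has 4 nodes {G, K, Y, L}, right has 3 {Z, P, J}.
    Root Y: left subtree has 2 nodes {G, K}, right has 1 {L}.
      Root K: left subtree has 1 node {G}, right has 0 { }.
    Root Z: left subtree has 0 nodes { }, right has 2 {P, J}.
      Root P: left subtree has 0 nodes { }, right has 1 {J}.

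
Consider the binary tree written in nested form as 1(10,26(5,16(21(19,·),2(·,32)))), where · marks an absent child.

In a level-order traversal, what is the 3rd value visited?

Level-order visits nodes level by level from the root, left to right within each level.
Level 0: 1
Level 1: 10, 26
Level 2: 5, 16
Level 3: 21, 2
Level 4: 19, 32
Full level-order sequence: 1, 10, 26, 5, 16, 21, 2, 19, 32.

26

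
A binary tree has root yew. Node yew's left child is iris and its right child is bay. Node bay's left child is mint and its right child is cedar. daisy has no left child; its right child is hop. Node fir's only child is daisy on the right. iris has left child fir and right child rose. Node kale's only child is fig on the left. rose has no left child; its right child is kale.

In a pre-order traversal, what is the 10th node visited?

mint

Pre-order visits the node, then its left subtree, then its right subtree.
Visit yew.
At yew: go left to iris.
  Visit iris.
  At iris: go left to fir.
    Visit fir.
    At fir: no left child.
    At fir: go right to daisy.
      Visit daisy.
      At daisy: no left child.
      At daisy: go right to hop.
        hop is a leaf — visit hop.
  At iris: go right to rose.
    Visit rose.
    At rose: no left child.
    At rose: go right to kale.
      Visit kale.
      At kale: go left to fig.
        fig is a leaf — visit fig.
      At kale: no right child.
At yew: go right to bay.
  Visit bay.
  At bay: go left to mint.
    mint is a leaf — visit mint.
  At bay: go right to cedar.
    cedar is a leaf — visit cedar.
Full pre-order sequence: yew, iris, fir, daisy, hop, rose, kale, fig, bay, mint, cedar.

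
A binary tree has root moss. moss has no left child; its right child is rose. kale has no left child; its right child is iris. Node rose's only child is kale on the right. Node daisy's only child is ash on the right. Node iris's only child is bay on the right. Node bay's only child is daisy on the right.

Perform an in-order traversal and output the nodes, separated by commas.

moss, rose, kale, iris, bay, daisy, ash

In-order visits the left subtree, then the node, then the right subtree.
At moss: no left child.
Visit moss.
At moss: go right to rose.
  At rose: no left child.
  Visit rose.
  At rose: go right to kale.
    At kale: no left child.
    Visit kale.
    At kale: go right to iris.
      At iris: no left child.
      Visit iris.
      At iris: go right to bay.
        At bay: no left child.
        Visit bay.
        At bay: go right to daisy.
          At daisy: no left child.
          Visit daisy.
          At daisy: go right to ash.
            ash is a leaf — visit ash.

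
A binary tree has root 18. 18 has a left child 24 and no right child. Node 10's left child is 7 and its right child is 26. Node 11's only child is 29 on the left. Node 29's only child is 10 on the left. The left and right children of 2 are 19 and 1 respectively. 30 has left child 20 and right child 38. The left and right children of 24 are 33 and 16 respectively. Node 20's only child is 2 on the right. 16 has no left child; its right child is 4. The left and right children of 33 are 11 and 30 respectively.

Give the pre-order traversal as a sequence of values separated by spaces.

Pre-order visits the node, then its left subtree, then its right subtree.
Visit 18.
At 18: go left to 24.
  Visit 24.
  At 24: go left to 33.
    Visit 33.
    At 33: go left to 11.
      Visit 11.
      At 11: go left to 29.
        Visit 29.
        At 29: go left to 10.
          Visit 10.
          At 10: go left to 7.
            7 is a leaf — visit 7.
          At 10: go right to 26.
            26 is a leaf — visit 26.
        At 29: no right child.
      At 11: no right child.
    At 33: go right to 30.
      Visit 30.
      At 30: go left to 20.
        Visit 20.
        At 20: no left child.
        At 20: go right to 2.
          Visit 2.
          At 2: go left to 19.
            19 is a leaf — visit 19.
          At 2: go right to 1.
            1 is a leaf — visit 1.
      At 30: go right to 38.
        38 is a leaf — visit 38.
  At 24: go right to 16.
    Visit 16.
    At 16: no left child.
    At 16: go right to 4.
      4 is a leaf — visit 4.
At 18: no right child.

18 24 33 11 29 10 7 26 30 20 2 19 1 38 16 4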